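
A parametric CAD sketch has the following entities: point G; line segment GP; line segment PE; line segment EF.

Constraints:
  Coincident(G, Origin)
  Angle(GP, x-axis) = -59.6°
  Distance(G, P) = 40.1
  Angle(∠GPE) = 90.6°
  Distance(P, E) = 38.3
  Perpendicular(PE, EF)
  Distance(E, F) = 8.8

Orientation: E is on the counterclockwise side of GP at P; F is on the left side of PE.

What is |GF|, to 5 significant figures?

49.787

G is at the origin; GP runs at -59.6° with length 40.1, so P = 40.1·(cos -59.6°, sin -59.6°) = (20.292, -34.587). ∠GPE = 90.6°, so PE runs at -59.6° + (180° − 90.6°) = 29.800° from the x-axis; with |PE| = 38.3, E = P + 38.3·(cos 29.800°, sin 29.800°) = (53.527, -15.553). PE is perpendicular to EF; with |EF| = 8.8 on the left of PE, F = E + 8.8·(-0.49697, 0.86777) = (49.154, -7.9164). Then |GF| = |F − G| = 49.787.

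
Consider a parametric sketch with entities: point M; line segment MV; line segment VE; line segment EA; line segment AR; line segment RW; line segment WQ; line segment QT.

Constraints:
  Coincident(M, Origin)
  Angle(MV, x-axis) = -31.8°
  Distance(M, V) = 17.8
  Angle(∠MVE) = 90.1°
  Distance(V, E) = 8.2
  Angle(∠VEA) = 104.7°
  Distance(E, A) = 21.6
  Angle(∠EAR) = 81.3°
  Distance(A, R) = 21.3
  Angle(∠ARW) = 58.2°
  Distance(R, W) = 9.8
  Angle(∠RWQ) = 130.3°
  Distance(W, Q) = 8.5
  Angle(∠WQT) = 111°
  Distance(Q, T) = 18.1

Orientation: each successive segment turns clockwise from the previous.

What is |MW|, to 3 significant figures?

4.75

M is at the origin; MV runs at -31.8° with length 17.8, so V = (15.1, -9.38). ∠MVE = 90.1° gives VE at -122° from the x-axis; with |VE| = 8.2, E = (10.8, -16.4). ∠VEA = 104.7° gives EA at 163° from the x-axis; with |EA| = 21.6, A = (-9.84, -10.0). ∠EAR = 81.3° gives AR at 64.3° from the x-axis; with |AR| = 21.3, R = (-0.600, 9.15). ∠ARW = 58.2° gives RW at -57.5° from the x-axis; with |RW| = 9.8, W = (4.67, 0.886). Then |MW| = |W − M| = 4.75.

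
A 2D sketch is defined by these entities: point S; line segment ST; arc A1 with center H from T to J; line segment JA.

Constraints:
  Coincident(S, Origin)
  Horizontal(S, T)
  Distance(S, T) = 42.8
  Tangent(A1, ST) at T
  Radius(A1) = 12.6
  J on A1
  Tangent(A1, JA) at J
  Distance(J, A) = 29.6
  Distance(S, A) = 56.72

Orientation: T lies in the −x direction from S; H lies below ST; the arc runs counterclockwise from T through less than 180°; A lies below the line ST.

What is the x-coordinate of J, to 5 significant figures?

-53.041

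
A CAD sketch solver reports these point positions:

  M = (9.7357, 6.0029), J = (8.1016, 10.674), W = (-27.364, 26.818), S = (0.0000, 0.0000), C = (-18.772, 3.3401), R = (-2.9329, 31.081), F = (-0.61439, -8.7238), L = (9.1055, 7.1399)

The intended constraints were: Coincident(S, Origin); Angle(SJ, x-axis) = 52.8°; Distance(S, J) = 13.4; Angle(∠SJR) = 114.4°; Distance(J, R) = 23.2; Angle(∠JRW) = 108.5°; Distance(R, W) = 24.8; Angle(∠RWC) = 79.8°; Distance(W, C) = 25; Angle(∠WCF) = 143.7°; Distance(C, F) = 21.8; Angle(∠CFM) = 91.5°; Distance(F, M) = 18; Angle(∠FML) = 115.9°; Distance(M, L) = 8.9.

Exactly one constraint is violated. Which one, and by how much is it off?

Distance(M, L) = 8.9 — off by 7.60.

S = (0.00, 0.00) ✓; SJ at 52.80° ✓; |SJ| = 13.40 ✓; ∠SJR = 114.4° ✓; |JR| = 23.20 ✓; ∠JRW = 108.5° ✓; |RW| = 24.80 ✓; ∠RWC = 79.80° ✓; |WC| = 25.00 ✓; ∠WCF = 143.7° ✓; |CF| = 21.80 ✓; ∠CFM = 91.50° ✓; |FM| = 18.00 ✓; ∠FML = 115.9° ✓; |ML| = 1.300 ✗.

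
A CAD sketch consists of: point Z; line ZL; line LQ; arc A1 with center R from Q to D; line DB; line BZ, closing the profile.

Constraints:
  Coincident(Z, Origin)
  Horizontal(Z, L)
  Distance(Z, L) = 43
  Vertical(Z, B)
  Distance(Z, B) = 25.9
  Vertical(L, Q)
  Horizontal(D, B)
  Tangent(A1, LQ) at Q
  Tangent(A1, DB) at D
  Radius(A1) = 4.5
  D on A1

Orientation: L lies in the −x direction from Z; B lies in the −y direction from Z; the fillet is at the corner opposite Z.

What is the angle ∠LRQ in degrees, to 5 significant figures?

78.125°

Z is at the origin; ZL is horizontal with |ZL| = 43.0 and L on the −x side, so L = (-43.000, 0.0000). ZB is vertical with |ZB| = 25.9 and B on the −y side, so B = (0.0000, -25.900). The virtual corner opposite Z is at (-43.000, -25.900). Tangency of A1 to LQ means the radius RQ is perpendicular to LQ and tangency of A1 to DB means the radius RD is perpendicular to DB, with radius 4.5, so the center R sits 4.5 in from both sides at R = (-38.500, -21.400). That places the tangent points at Q = (-43.000, -21.400) on LQ and D = (-38.500, -25.900) on DB. Then cos ∠LRQ = RL·RQ / (|RL||RQ|), giving 78.125°.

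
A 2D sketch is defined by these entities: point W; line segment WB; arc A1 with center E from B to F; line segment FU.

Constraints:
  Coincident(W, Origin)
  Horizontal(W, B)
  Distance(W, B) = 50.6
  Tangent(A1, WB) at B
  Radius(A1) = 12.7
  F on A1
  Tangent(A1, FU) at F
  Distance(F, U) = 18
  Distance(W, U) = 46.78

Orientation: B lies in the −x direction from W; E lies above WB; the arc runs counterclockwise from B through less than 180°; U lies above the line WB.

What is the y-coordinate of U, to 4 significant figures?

29.48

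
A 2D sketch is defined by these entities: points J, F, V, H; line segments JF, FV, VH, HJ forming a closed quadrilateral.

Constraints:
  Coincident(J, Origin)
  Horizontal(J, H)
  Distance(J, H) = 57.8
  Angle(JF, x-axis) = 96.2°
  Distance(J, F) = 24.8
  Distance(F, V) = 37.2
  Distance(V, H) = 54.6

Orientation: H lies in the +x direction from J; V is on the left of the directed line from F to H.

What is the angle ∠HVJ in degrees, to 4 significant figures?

64.56°

J is at the origin; JH is horizontal with |JH| = 57.8 and H in +x, so H = (57.8, 0). JF runs at 96.2° with |JF| = 24.8, so F = (-2.678, 24.65). V is determined by |FV| = 37.2 and |VH| = 54.6 together: it lies at the intersection of circle(F, 37.2) and circle(H, 54.6). With |FH| = 65.31, the foot of the radical line on FH is 20.43 from F and the perpendicular offset is √(37.2² − 20.43²) = 31.09. Taking the left-of-FH solution: V = (27.97, 45.73).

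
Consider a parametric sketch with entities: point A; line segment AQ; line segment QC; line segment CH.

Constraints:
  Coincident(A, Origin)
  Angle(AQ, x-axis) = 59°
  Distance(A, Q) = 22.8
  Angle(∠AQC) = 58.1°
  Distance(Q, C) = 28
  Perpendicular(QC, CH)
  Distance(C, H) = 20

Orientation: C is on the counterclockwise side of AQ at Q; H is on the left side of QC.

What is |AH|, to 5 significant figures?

15.965

∠AQC = 58.1°, so QC runs at 59.0° + (180° − 58.1°) = 180.90° from the x-axis; with |QC| = 28.0, C = Q + 28.0·(cos 180.90°, sin 180.90°) = (-16.254, 19.104). QC is perpendicular to CH; with |CH| = 20.0 on the left of QC, H = C + 20.0·(0.015707, -0.99988) = (-15.940, -0.89392). Then |AH| = |H − A| = 15.965.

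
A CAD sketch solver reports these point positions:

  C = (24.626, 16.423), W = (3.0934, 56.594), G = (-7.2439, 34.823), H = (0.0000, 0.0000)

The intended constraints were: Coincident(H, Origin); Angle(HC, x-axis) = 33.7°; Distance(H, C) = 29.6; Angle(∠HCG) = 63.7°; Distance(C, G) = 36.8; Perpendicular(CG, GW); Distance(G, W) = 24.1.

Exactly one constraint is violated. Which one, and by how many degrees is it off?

Perpendicular(CG, GW) — off by 4.60°.

H = (0.00, 0.00) ✓; HC at 33.70° ✓; |HC| = 29.60 ✓; ∠HCG = 63.70° ✓; |CG| = 36.80 ✓; ∠(CG, GW) = 85.40° ✗; |GW| = 24.10 ✓.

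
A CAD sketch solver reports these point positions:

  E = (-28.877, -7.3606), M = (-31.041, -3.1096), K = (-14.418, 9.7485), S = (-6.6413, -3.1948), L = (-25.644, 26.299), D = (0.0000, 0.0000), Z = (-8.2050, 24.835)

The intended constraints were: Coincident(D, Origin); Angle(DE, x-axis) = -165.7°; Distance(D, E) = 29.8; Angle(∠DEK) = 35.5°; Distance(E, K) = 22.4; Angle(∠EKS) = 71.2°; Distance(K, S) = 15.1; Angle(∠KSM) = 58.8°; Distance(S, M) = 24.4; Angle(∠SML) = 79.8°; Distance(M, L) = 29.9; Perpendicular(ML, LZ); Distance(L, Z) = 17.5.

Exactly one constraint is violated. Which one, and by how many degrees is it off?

Perpendicular(ML, LZ) — off by 5.60°.

D = (0.00, 0.00) ✓; DE at -165.7° ✓; |DE| = 29.80 ✓; ∠DEK = 35.50° ✓; |EK| = 22.40 ✓; ∠EKS = 71.20° ✓; |KS| = 15.10 ✓; ∠KSM = 58.80° ✓; |SM| = 24.40 ✓; ∠SML = 79.80° ✓; |ML| = 29.90 ✓; ∠(ML, LZ) = 84.40° ✗; |LZ| = 17.50 ✓.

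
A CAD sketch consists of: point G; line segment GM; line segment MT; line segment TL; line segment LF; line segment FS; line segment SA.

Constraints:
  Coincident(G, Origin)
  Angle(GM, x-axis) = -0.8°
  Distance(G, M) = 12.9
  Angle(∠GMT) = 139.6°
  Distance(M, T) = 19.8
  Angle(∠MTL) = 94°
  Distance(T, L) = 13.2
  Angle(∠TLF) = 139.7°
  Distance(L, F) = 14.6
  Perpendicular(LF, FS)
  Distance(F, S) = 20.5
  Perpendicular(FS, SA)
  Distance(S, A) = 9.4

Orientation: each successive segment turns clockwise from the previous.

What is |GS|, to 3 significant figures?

6.97

G is at the origin; GM runs at -0.8° with length 12.9, so M = (12.9, -0.180). ∠GMT = 139.6° gives MT at -41.2° from the x-axis; with |MT| = 19.8, T = (27.8, -13.2). ∠MTL = 94.0° gives TL at -127° from the x-axis; with |TL| = 13.2, L = (19.8, -23.7). ∠TLF = 139.7° gives LF at -168° from the x-axis; with |LF| = 14.6, F = (5.56, -26.9). LF ⟂ FS, so FS runs at 102°; with |FS| = 20.5, S = (1.12, -6.88). Then |GS| = |S − G| = 6.97.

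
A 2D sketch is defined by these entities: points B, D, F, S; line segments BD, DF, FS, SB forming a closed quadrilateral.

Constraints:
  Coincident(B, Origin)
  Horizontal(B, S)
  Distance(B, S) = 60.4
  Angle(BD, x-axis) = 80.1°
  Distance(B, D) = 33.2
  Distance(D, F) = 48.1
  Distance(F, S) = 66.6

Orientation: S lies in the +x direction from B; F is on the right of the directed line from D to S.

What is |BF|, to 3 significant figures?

15.0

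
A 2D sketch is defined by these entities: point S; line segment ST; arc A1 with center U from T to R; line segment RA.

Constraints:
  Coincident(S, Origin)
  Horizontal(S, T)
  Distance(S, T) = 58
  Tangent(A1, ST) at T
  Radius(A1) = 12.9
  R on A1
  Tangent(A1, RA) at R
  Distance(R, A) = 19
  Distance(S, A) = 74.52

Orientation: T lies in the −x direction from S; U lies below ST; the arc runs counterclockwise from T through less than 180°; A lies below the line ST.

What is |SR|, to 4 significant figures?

72.32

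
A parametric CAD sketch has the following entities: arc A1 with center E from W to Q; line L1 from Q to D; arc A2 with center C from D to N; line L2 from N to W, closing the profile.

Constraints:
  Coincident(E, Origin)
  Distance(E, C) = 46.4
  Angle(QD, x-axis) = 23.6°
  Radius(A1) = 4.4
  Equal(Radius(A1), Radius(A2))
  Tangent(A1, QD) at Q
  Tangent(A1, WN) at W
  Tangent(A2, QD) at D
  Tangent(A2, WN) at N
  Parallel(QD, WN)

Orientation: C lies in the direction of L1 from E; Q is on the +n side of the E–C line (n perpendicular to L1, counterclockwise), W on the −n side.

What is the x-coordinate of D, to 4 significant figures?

40.76

The slot axis is L1's direction at 23.6°, so u = (cos 23.6°, sin 23.6°) = (0.9164, 0.4003) and n = (−sin 23.6°, cos 23.6°) = (-0.4003, 0.9164). E is at the origin and C lies 46.4 along u from E, so C = 46.4·u = (42.52, 18.58). Tangency of A1 to both parallel lines with radius 4.4 puts Q and W at E ± 4.4·n: Q = (-1.762, 4.032), W = (1.762, -4.032). Equal radii place D and N the same way about C: D = C + 4.4·n = (40.76, 22.61), N = C − 4.4·n = (44.28, 14.54). So D.x = 40.76.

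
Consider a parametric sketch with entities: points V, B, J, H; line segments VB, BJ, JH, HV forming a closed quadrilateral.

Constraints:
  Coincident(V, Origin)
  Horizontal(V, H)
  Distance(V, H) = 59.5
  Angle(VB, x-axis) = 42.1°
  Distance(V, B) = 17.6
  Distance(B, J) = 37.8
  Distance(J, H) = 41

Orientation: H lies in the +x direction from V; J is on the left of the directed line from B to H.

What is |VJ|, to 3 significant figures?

55.4

V is at the origin; VH is horizontal with |VH| = 59.5 and H in +x, so H = (59.5, 0). VB runs at 42.1° with |VB| = 17.6, so B = (13.1, 11.8). J is determined by |BJ| = 37.8 and |JH| = 41.0 together: it lies at the intersection of circle(B, 37.8) and circle(H, 41.0). With |BH| = 47.9, the foot of the radical line on BH is 21.3 from B and the perpendicular offset is √(37.8² − 21.3²) = 31.2. Taking the left-of-BH solution: J = (41.4, 36.8).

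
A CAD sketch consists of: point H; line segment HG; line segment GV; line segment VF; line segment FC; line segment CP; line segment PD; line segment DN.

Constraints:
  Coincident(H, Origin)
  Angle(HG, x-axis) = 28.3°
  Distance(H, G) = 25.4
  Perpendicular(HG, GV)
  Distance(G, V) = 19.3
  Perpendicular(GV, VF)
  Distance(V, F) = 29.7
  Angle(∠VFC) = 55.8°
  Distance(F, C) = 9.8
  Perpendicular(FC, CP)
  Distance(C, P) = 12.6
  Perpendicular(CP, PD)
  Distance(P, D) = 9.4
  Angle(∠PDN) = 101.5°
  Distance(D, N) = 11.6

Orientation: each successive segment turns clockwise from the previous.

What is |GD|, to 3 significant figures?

32.3

H is at the origin; HG runs at 28.3° with length 25.4, so G = (22.4, 12.0). HG ⟂ GV, so GV runs at -61.7°; with |GV| = 19.3, V = (31.5, -4.95). GV is perpendicular to VF, so VF runs at -152°; with |VF| = 29.7, F = (5.36, -19.0). ∠VFC = 55.8° gives FC at 84.1° from the x-axis; with |FC| = 9.8, C = (6.37, -9.28). The perpendicularity gives CP at right angles to FC, so CP runs at -5.90°; with |CP| = 12.6, P = (18.9, -10.6). CP ⟂ PD, so PD runs at -95.9°; with |PD| = 9.4, D = (17.9, -19.9). Then |GD| = |D − G| = 32.3.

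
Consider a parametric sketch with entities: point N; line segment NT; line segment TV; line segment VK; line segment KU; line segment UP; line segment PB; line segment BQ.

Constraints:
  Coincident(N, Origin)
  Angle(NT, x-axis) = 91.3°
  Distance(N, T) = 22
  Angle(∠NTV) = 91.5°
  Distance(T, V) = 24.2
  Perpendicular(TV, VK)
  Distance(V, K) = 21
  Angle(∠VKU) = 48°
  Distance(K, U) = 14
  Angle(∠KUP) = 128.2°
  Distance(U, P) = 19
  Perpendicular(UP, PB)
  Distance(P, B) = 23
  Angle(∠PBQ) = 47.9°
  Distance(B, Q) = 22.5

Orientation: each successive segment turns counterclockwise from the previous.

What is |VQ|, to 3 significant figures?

10.1

N is at the origin; NT runs at 91.3° with length 22.0, so T = (-0.499, 22.0). ∠NTV = 91.5° gives TV at 180° from the x-axis; with |TV| = 24.2, V = (-24.7, 22.1). TV is perpendicular to VK, so VK runs at -90.2°; with |VK| = 21.0, K = (-24.8, 1.08). ∠VKU = 48.0° gives KU at 41.8° from the x-axis; with |KU| = 14.0, U = (-14.3, 10.4). ∠KUP = 128.2° gives UP at 93.6° from the x-axis; with |UP| = 19.0, P = (-15.5, 29.4). The perpendicularity gives PB at right angles to UP, so PB runs at -176°; with |PB| = 23.0, B = (-38.5, 27.9). ∠PBQ = 47.9° gives BQ at -44.3° from the x-axis; with |BQ| = 22.5, Q = (-22.4, 12.2). Then |VQ| = |Q − V| = 10.1.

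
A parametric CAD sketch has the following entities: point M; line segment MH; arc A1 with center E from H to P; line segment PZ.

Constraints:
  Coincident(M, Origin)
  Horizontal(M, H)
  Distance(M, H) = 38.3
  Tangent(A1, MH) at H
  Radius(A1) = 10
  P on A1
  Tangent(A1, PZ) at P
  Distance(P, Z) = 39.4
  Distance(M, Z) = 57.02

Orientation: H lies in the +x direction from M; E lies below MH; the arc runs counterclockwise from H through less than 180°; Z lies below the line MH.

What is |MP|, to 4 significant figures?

30.03

Checks: |EP| = 10.00 ✓; ∠(EP, PZ) = 90.00° ✓; |PZ| = 39.40 ✓; |MZ| = 57.02 ✓.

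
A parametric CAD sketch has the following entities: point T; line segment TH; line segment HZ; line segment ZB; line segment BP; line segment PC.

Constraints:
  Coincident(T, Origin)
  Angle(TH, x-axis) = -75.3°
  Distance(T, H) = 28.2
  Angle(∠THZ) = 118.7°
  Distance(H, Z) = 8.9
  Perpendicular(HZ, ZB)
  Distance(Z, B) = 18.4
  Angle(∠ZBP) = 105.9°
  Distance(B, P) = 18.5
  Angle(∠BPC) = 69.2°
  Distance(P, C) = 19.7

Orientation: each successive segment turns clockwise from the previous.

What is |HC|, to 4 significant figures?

8.168

∠ZBP = 105.9° gives BP at 59.30° from the x-axis; with |BP| = 18.5, P = (-2.508, -4.116). ∠BPC = 69.2° gives PC at -51.50° from the x-axis; with |PC| = 19.7, C = (9.756, -19.53). Then |HC| = |C − H| = 8.168.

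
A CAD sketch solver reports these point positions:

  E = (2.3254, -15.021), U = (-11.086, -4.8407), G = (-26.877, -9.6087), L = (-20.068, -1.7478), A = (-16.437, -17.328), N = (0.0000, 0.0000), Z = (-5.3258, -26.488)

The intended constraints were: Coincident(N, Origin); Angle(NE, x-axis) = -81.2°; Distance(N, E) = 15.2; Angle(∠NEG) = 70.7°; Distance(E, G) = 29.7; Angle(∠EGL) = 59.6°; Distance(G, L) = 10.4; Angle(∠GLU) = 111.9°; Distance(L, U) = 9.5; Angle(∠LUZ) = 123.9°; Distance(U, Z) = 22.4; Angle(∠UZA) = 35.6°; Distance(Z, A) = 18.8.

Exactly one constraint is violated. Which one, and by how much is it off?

Distance(Z, A) = 18.8 — off by 4.40.

N = (0.00, 0.00) ✓; NE at -81.20° ✓; |NE| = 15.20 ✓; ∠NEG = 70.70° ✓; |EG| = 29.70 ✓; ∠EGL = 59.60° ✓; |GL| = 10.40 ✓; ∠GLU = 111.9° ✓; |LU| = 9.500 ✓; ∠LUZ = 123.9° ✓; |UZ| = 22.40 ✓; ∠UZA = 35.60° ✓; |ZA| = 14.40 ✗.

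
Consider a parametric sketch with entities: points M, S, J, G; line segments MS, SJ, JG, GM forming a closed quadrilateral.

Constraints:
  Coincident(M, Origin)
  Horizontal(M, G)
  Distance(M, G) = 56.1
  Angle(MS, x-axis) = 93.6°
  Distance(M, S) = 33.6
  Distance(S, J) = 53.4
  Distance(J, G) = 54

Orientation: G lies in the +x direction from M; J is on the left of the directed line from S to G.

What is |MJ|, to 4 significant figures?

71.40

M is at the origin; M and G share the same y with |MG| = 56.1 and G in +x, so G = (56.1, 0). MS runs at 93.6° with |MS| = 33.6, so S = (-2.110, 33.53). J is determined by |SJ| = 53.4 and |JG| = 54.0 together: it lies at the intersection of circle(S, 53.4) and circle(G, 54.0). With |SG| = 67.18, the foot of the radical line on SG is 33.11 from S and the perpendicular offset is √(53.4² − 33.11²) = 41.90. Taking the left-of-SG solution: J = (47.49, 53.31).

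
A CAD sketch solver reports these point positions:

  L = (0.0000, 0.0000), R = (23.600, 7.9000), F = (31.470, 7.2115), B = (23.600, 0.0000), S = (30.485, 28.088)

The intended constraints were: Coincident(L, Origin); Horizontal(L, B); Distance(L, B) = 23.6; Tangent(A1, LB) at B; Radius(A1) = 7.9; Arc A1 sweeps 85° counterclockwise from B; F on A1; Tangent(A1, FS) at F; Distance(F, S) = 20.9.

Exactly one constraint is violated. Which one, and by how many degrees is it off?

Tangent(A1, FS) at F — off by 7.70°.

L = (0.00, 0.00) ✓; L.y = 0.00, B.y = 0.00 ✓; |LB| = 23.60 ✓; ∠(RB, BL) = 90.00° ✓; |RB| = 7.900 ✓; bearing(R→F) − bearing(R→B) = 85.00° ✓; |RF| = 7.900 ✓; ∠(RF, FS) = 82.30° ✗; |FS| = 20.90 ✓.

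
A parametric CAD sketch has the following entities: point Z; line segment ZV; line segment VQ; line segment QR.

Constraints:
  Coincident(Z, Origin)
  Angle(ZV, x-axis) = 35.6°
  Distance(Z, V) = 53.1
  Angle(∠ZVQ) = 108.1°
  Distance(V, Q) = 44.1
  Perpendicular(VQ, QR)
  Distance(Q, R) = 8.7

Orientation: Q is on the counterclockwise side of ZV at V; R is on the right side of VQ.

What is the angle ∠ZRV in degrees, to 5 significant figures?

33.159°

Z is at the origin; ZV runs at 35.6° with length 53.1, so V = 53.1·(cos 35.6°, sin 35.6°) = (43.176, 30.911). ∠ZVQ = 108.1°, so VQ runs at 35.6° + (180° − 108.1°) = 107.50° from the x-axis; with |VQ| = 44.1, Q = V + 44.1·(cos 107.50°, sin 107.50°) = (29.915, 72.970). VQ ⟂ QR; with |QR| = 8.7 on the right of VQ, R = Q + 8.7·(0.95372, 0.30071) = (38.212, 75.586). Then cos ∠ZRV = RZ·RV / (|RZ||RV|), giving 33.159°.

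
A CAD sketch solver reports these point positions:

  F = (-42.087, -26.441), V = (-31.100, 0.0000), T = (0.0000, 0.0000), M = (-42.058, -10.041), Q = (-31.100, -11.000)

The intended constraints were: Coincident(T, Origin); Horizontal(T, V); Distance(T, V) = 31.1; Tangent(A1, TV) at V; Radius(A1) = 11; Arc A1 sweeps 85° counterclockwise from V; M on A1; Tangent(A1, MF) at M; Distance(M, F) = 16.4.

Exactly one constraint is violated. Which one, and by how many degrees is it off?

Tangent(A1, MF) at M — off by 4.90°.

T = (0.00, 0.00) ✓; T.y = 0.00, V.y = 0.00 ✓; |TV| = 31.10 ✓; ∠(QV, VT) = 90.00° ✓; |QV| = 11.00 ✓; bearing(Q→M) − bearing(Q→V) = 85.00° ✓; |QM| = 11.00 ✓; ∠(QM, MF) = 85.10° ✗; |MF| = 16.40 ✓.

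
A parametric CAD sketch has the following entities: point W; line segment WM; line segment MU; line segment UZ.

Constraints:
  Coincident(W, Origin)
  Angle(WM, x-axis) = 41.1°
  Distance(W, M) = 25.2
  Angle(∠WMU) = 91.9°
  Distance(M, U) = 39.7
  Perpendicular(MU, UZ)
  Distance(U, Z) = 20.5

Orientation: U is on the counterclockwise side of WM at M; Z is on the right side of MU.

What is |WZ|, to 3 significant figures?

61.1

∠WMU = 91.9°, so MU runs at 41.1° + (180° − 91.9°) = 129° from the x-axis; with |MU| = 39.7, U = M + 39.7·(cos 129°, sin 129°) = (-6.10, 47.3). MU ⟂ UZ; with |UZ| = 20.5 on the right of MU, Z = U + 20.5·(0.775, 0.632) = (9.78, 60.3). Then |WZ| = |Z − W| = 61.1.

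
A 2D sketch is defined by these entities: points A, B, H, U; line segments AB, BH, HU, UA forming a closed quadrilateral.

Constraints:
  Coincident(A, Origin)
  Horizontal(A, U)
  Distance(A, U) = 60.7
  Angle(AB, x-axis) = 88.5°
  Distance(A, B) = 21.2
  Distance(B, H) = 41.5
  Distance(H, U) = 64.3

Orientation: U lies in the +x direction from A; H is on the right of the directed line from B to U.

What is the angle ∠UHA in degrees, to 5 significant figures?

70.717°

Checks: A.y = 0.00, U.y = 0.00 ✓; |BH| = 41.50 ✓; |HU| = 64.30 ✓.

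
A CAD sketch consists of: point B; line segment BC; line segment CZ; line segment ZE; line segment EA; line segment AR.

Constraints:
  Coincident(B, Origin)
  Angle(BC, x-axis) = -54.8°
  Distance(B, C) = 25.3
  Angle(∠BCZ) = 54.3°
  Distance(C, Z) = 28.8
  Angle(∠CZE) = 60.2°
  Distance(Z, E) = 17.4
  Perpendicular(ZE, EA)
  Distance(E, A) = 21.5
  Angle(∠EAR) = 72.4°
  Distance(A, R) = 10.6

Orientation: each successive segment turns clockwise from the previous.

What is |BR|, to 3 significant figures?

23.9

B is at the origin; BC runs at -54.8° with length 25.3, so C = (14.6, -20.7). ∠BCZ = 54.3° gives CZ at 180° from the x-axis; with |CZ| = 28.8, Z = (-14.2, -20.4). ∠CZE = 60.2° gives ZE at 59.7° from the x-axis; with |ZE| = 17.4, E = (-5.44, -5.40). The perpendicularity gives EA at right angles to ZE, so EA runs at -30.3°; with |EA| = 21.5, A = (13.1, -16.2). ∠EAR = 72.4° gives AR at -138° from the x-axis; with |AR| = 10.6, R = (5.26, -23.4). Then |BR| = |R − B| = 23.9.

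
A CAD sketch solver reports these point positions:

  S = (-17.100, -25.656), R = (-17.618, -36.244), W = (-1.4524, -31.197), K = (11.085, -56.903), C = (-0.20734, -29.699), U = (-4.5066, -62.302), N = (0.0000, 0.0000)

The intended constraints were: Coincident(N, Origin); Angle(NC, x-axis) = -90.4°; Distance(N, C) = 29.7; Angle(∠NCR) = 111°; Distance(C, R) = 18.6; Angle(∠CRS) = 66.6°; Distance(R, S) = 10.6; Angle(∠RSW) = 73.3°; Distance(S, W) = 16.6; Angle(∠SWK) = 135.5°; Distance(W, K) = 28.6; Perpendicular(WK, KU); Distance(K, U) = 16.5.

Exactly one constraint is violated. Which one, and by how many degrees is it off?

Perpendicular(WK, KU) — off by 6.90°.

N = (0.00, 0.00) ✓; NC at -90.40° ✓; |NC| = 29.70 ✓; ∠NCR = 111.0° ✓; |CR| = 18.60 ✓; ∠CRS = 66.60° ✓; |RS| = 10.60 ✓; ∠RSW = 73.30° ✓; |SW| = 16.60 ✓; ∠SWK = 135.5° ✓; |WK| = 28.60 ✓; ∠(WK, KU) = 96.90° ✗; |KU| = 16.50 ✓.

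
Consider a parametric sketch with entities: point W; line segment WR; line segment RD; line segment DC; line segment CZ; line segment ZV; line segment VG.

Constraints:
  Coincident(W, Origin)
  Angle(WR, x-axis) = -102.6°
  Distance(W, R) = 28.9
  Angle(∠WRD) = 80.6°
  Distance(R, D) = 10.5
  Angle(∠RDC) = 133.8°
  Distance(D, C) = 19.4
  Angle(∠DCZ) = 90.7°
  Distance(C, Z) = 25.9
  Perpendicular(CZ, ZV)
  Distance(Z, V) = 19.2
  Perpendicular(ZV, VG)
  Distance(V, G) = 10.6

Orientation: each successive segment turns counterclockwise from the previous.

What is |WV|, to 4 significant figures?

16.21

W is at the origin; WR runs at -102.6° with length 28.9, so R = (-6.304, -28.20). ∠WRD = 80.6° gives RD at -3.200° from the x-axis; with |RD| = 10.5, D = (4.179, -28.79). ∠RDC = 133.8° gives DC at 43.00° from the x-axis; with |DC| = 19.4, C = (18.37, -15.56). ∠DCZ = 90.7° gives CZ at 132.3° from the x-axis; with |CZ| = 25.9, Z = (0.9365, 3.597). CZ is perpendicular to ZV, so ZV runs at -137.7°; with |ZV| = 19.2, V = (-13.26, -9.325). Then |WV| = |V − W| = 16.21.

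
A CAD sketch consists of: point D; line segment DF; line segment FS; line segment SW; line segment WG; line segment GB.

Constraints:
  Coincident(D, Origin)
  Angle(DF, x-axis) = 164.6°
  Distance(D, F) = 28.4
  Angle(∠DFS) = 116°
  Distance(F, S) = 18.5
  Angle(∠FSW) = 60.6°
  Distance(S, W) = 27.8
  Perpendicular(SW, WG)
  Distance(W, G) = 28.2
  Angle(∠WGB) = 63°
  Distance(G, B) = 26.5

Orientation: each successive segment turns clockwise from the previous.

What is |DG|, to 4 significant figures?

16.80

D is at the origin; DF runs at 164.6° with length 28.4, so F = (-27.38, 7.542). ∠DFS = 116.0° gives FS at 100.6° from the x-axis; with |FS| = 18.5, S = (-30.78, 25.73). ∠FSW = 60.6° gives SW at -18.80° from the x-axis; with |SW| = 27.8, W = (-4.467, 16.77). The perpendicularity gives WG at right angles to SW, so WG runs at -108.8°; with |WG| = 28.2, G = (-13.55, -9.928). Then |DG| = |G − D| = 16.80.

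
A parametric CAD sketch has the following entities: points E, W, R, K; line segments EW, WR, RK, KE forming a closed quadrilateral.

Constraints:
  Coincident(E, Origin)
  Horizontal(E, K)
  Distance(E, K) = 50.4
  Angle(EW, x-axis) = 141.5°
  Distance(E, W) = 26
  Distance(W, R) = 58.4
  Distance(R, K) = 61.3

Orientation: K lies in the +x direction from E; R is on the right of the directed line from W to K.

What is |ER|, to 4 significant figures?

37.79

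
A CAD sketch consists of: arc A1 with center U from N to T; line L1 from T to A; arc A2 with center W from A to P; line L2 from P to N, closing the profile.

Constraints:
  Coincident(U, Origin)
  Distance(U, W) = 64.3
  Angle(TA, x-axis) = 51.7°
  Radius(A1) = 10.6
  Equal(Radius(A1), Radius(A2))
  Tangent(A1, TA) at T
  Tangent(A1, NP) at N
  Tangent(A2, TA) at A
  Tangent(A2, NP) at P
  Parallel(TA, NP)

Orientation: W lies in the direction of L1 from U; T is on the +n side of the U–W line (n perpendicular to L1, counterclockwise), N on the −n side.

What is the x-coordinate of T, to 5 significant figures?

-8.3186

U is at the origin and W lies 64.3 along u from U, so W = 64.3·u = (39.852, 50.461). Tangency of A1 to both parallel lines with radius 10.6 puts T and N at U ± 10.6·n: T = (-8.3186, 6.5697), N = (8.3186, -6.5697). So T.x = -8.3186.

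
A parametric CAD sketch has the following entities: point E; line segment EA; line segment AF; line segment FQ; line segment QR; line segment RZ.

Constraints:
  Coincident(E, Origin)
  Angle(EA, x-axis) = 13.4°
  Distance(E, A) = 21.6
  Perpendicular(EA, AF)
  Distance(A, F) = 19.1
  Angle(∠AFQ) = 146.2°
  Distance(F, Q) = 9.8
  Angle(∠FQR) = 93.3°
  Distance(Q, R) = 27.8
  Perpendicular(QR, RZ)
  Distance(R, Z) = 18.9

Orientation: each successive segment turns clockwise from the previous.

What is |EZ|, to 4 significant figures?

3.622

∠FQR = 93.3° gives QR at 162.9° from the x-axis; with |QR| = 27.8, R = (-4.549, -14.59). QR ⟂ RZ, so RZ runs at 72.90°; with |RZ| = 18.9, Z = (1.009, 3.479). Then |EZ| = |Z − E| = 3.622.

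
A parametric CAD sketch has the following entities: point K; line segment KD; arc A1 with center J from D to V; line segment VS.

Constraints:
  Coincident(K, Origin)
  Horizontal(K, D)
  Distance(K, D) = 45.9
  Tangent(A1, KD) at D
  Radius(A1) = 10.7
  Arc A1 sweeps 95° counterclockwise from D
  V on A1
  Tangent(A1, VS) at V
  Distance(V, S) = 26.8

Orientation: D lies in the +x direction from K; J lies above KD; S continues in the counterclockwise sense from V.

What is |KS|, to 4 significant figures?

66.40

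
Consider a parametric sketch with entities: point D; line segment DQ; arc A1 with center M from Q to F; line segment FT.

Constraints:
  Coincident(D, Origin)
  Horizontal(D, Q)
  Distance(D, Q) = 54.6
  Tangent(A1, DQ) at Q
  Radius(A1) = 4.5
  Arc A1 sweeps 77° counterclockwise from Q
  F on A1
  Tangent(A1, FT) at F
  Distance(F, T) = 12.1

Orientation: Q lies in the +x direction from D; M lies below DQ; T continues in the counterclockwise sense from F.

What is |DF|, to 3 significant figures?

50.3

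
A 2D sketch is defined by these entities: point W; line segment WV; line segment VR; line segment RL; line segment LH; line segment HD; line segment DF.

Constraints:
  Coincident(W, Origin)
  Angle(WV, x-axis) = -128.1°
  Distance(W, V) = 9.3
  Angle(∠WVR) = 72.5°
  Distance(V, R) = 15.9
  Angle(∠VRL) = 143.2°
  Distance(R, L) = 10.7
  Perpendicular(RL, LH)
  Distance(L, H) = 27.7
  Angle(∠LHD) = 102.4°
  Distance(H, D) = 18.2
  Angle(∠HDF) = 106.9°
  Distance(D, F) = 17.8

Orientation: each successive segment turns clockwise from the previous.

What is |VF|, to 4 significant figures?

7.237

W is at the origin; WV runs at -128.1° with length 9.3, so V = (-5.738, -7.318). ∠WVR = 72.5° gives VR at 124.4° from the x-axis; with |VR| = 15.9, R = (-14.72, 5.801). ∠VRL = 143.2° gives RL at 87.60° from the x-axis; with |RL| = 10.7, L = (-14.27, 16.49). The perpendicularity gives LH at right angles to RL, so LH runs at -2.400°; with |LH| = 27.7, H = (13.40, 15.33). ∠LHD = 102.4° gives HD at -80.00° from the x-axis; with |HD| = 18.2, D = (16.56, -2.592). ∠HDF = 106.9° gives DF at -153.1° from the x-axis; with |DF| = 17.8, F = (0.6888, -10.65). Then |VF| = |F − V| = 7.237.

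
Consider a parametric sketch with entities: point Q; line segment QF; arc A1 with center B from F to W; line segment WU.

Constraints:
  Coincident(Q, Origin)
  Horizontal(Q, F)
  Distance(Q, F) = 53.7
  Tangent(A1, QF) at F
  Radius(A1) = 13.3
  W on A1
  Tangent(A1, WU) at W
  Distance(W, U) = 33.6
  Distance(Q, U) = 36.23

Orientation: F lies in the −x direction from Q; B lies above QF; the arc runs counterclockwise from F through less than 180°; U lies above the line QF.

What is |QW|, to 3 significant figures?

44.1

Checks: |BW| = 13.30 ✓; ∠(BW, WU) = 90.00° ✓; |WU| = 33.60 ✓; |QU| = 36.23 ✓.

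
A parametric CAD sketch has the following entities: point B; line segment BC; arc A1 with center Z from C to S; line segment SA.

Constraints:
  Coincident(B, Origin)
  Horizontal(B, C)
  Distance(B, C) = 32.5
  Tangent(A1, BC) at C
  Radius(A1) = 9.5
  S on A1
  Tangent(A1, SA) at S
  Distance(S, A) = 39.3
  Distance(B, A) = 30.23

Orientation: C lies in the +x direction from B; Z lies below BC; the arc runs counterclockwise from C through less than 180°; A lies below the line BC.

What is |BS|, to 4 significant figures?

26.01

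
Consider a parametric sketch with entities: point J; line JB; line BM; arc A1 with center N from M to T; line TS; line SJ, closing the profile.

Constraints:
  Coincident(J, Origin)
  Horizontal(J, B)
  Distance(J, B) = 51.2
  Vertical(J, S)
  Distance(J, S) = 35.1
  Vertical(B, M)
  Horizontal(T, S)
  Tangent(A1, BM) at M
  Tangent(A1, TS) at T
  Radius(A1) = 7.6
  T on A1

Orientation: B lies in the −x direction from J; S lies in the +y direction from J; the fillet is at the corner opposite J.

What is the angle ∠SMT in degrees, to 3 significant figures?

36.6°

J is at the origin; JB is horizontal with |JB| = 51.2 and B on the −x side, so B = (-51.2, 0.00). J and S share the same x with |JS| = 35.1 and S on the +y side, so S = (0.00, 35.1). The virtual corner opposite J is at (-51.2, 35.1). Tangency of A1 to BM means the radius NM is perpendicular to BM and tangency of A1 to TS means the radius NT is perpendicular to TS, with radius 7.6, so the center N sits 7.6 in from both sides at N = (-43.6, 27.5). That places the tangent points at M = (-51.2, 27.5) on BM and T = (-43.6, 35.1) on TS. Then cos ∠SMT = MS·MT / (|MS||MT|), giving 36.6°.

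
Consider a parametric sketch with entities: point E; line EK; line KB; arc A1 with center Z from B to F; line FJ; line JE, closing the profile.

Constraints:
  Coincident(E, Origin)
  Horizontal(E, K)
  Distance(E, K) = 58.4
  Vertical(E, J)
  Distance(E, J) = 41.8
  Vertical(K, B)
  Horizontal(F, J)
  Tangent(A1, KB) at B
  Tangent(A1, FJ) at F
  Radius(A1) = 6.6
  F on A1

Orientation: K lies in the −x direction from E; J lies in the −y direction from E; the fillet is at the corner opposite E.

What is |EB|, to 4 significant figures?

68.19

E is at the origin; EK is horizontal with |EK| = 58.4 and K on the −x side, so K = (-58.40, 0.000). E and J share the same x with |EJ| = 41.8 and J on the −y side, so J = (0.000, -41.80). The virtual corner opposite E is at (-58.40, -41.80). Tangency of A1 to KB means the radius ZB is perpendicular to KB and the tangent condition forces ZF to be normal to FJ, with radius 6.6, so the center Z sits 6.6 in from both sides at Z = (-51.80, -35.20). That places the tangent points at B = (-58.40, -35.20) on KB and F = (-51.80, -41.80) on FJ. Then |EB| = |B − E| = 68.19.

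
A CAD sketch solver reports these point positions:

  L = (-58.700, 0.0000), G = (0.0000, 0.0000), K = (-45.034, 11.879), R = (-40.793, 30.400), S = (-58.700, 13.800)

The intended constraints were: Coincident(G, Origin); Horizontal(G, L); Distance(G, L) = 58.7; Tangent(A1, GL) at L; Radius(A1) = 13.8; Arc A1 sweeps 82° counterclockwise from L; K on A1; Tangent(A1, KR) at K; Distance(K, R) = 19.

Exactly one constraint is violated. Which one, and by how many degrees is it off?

Tangent(A1, KR) at K — off by 4.90°.

G = (0.00, 0.00) ✓; G.y = 0.00, L.y = 0.00 ✓; |GL| = 58.70 ✓; ∠(SL, LG) = 90.00° ✓; |SL| = 13.80 ✓; bearing(S→K) − bearing(S→L) = 82.00° ✓; |SK| = 13.80 ✓; ∠(SK, KR) = 94.90° ✗; |KR| = 19.00 ✓.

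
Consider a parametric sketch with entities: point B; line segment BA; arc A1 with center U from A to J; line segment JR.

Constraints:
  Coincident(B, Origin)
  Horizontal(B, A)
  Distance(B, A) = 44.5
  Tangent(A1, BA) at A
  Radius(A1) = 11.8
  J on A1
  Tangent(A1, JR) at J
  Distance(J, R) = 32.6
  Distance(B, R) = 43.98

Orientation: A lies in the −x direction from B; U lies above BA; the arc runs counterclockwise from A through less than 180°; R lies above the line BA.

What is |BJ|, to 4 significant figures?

34.32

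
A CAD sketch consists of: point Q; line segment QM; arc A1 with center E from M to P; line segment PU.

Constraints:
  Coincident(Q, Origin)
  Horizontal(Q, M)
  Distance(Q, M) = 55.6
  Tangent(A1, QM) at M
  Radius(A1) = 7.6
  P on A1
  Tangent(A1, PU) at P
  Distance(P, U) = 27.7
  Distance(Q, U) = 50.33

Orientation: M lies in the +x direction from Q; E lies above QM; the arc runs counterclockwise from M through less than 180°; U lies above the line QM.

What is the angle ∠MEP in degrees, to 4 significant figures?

139.7°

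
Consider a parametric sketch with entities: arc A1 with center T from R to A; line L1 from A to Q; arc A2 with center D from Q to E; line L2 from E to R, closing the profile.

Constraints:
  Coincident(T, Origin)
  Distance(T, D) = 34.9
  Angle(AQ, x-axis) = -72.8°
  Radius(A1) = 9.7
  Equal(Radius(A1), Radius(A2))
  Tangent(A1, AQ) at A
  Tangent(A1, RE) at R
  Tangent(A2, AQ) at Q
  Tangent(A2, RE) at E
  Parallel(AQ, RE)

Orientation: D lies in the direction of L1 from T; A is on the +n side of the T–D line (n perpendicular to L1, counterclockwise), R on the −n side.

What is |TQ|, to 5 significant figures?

36.223

The slot axis is L1's direction at -72.8°, so u = (cos -72.8°, sin -72.8°) = (0.29571, -0.95528) and n = (−sin -72.8°, cos -72.8°) = (0.95528, 0.29571). T is at the origin and D lies 34.9 along u from T, so D = 34.9·u = (10.320, -33.339). Tangency of A1 to both parallel lines with radius 9.7 puts A and R at T ± 9.7·n: A = (9.2662, 2.8684), R = (-9.2662, -2.8684). Equal radii place Q and E the same way about D: Q = D + 9.7·n = (19.586, -30.471), E = D − 9.7·n = (1.0540, -36.208). Then |TQ| = |Q − T| = 36.223.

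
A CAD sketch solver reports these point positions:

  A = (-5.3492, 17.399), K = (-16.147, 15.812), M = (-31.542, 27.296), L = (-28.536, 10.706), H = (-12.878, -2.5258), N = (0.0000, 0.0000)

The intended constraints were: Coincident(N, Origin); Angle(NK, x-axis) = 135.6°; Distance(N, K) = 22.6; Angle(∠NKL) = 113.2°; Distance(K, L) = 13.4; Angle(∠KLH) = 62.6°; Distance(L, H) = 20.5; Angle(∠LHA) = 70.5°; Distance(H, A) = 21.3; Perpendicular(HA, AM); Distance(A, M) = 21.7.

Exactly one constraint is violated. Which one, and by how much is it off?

Distance(A, M) = 21.7 — off by 6.30.

N = (0.00, 0.00) ✓; NK at 135.6° ✓; |NK| = 22.60 ✓; ∠NKL = 113.2° ✓; |KL| = 13.40 ✓; ∠KLH = 62.60° ✓; |LH| = 20.50 ✓; ∠LHA = 70.50° ✓; |HA| = 21.30 ✓; ∠(HA, AM) = 90.00° ✓; |AM| = 28.00 ✗.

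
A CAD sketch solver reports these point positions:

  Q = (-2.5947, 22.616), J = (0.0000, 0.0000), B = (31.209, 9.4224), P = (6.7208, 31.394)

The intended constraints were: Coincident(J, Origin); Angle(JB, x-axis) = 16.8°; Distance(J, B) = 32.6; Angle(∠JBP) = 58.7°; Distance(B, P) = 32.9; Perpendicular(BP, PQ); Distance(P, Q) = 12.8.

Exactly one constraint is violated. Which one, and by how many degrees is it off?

Perpendicular(BP, PQ) — off by 4.80°.

J = (0.00, 0.00) ✓; JB at 16.80° ✓; |JB| = 32.60 ✓; ∠JBP = 58.70° ✓; |BP| = 32.90 ✓; ∠(BP, PQ) = 85.20° ✗; |PQ| = 12.80 ✓.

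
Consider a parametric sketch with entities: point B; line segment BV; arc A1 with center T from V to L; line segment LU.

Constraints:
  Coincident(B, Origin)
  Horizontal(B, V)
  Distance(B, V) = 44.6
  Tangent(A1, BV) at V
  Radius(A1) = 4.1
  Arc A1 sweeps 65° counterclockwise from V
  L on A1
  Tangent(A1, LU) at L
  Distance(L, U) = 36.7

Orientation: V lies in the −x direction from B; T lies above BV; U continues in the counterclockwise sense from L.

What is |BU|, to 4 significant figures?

43.74

B is at the origin; B and V share the same y with |BV| = 44.6 and V on the −x side, so V = (-44.60, 0.000). A1 meets BV tangentially, so TV is at right angles to BV, so T = V + (0, 4.1) = (-44.60, 4.100). On A1, V sits at bearing -90° from T; a 65° counterclockwise sweep puts L at bearing -25°, so L = T + 4.1·(cos -25°, sin -25°) = (-40.88, 2.367). Since A1 is tangent to LU there, TL ⟂ LU, so LU runs along (−sin -25°, cos -25°); with |LU| = 36.7, U = (-25.37, 35.63). Then |BU| = |U − B| = 43.74.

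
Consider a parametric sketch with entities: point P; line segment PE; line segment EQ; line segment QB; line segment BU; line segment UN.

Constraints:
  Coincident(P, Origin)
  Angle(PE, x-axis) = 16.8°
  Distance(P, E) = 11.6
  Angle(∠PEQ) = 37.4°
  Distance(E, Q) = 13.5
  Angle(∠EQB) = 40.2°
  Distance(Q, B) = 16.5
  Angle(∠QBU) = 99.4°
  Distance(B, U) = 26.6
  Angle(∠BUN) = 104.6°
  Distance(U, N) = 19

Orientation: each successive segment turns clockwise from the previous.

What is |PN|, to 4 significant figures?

36.84

P is at the origin; PE runs at 16.8° with length 11.6, so E = (11.10, 3.353). ∠PEQ = 37.4° gives EQ at -125.8° from the x-axis; with |EQ| = 13.5, Q = (3.208, -7.597). ∠EQB = 40.2° gives QB at 94.40° from the x-axis; with |QB| = 16.5, B = (1.942, 8.855). ∠QBU = 99.4° gives BU at 13.80° from the x-axis; with |BU| = 26.6, U = (27.77, 15.20). ∠BUN = 104.6° gives UN at -61.60° from the x-axis; with |UN| = 19.0, N = (36.81, -1.514). Then |PN| = |N − P| = 36.84.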